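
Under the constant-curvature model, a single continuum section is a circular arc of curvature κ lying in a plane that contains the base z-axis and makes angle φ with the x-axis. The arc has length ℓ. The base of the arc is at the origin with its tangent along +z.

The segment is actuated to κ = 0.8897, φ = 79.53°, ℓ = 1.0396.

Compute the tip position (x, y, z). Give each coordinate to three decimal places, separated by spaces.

0.081 0.440 0.898

θ = κ·ℓ = 0.8897 × 1.0396 = 0.92493 rad
ρ = (1 − cos θ)/κ = (1 − 0.60189)/0.8897 = 0.44747
z = sin θ / κ = 0.79858/0.8897 = 0.89758
x = ρ cos φ = 0.44747 × cos(79.53°) = 0.08131
y = ρ sin φ = 0.44747 × sin(79.53°) = 0.44002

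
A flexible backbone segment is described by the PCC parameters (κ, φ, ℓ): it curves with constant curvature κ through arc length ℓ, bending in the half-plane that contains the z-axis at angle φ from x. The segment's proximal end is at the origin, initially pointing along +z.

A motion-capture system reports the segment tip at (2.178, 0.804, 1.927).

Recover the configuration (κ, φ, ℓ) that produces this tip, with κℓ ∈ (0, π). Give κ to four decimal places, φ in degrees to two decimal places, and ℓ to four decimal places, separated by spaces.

ρ = √(x²+y²) = √(2.178² + 0.804²) = 2.32166
φ = atan2(y, x) mod 360° = atan2(0.804, 2.178) = 20.2614°
|p|² = ρ² + z² = 2.32166² + 1.927² = 9.10343
κ = 2ρ / |p|² = 2×2.32166 / 9.10343 = 0.51006
θ = 2·atan2(ρ, z) = 2·atan2(2.32166, 1.927) = 1.75605 rad
ℓ = θ/κ = 1.75605/0.51006 = 3.44280

0.5101 20.26 3.4428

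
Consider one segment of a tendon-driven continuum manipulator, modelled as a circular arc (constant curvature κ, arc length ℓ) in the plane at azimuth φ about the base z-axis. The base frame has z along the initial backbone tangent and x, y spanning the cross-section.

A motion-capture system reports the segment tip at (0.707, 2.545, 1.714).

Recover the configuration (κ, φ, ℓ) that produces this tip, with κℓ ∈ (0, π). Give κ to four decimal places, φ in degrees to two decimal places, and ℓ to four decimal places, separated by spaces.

ρ = √(x²+y²) = √(0.707² + 2.545²) = 2.64138
φ = atan2(y, x) mod 360° = atan2(2.545, 0.707) = 74.4747°
|p|² = ρ² + z² = 2.64138² + 1.714² = 9.91467
κ = 2ρ / |p|² = 2×2.64138 / 9.91467 = 0.53282
θ = 2·atan2(ρ, z) = 2·atan2(2.64138, 1.714) = 1.99038 rad
ℓ = θ/κ = 1.99038/0.53282 = 3.73555

0.5328 74.47 3.7356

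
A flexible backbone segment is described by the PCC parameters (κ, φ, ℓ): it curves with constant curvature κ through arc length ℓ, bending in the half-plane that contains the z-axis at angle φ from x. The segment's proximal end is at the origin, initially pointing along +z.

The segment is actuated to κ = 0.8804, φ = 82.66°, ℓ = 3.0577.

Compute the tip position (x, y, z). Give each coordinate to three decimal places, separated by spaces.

θ = κ·ℓ = 0.8804 × 3.0577 = 2.69200 rad
ρ = (1 − cos θ)/κ = (1 − -0.90062)/0.8804 = 2.15882
z = sin θ / κ = 0.43460/0.8804 = 0.49364
x = ρ cos φ = 2.15882 × cos(82.66°) = 0.27580
y = ρ sin φ = 2.15882 × sin(82.66°) = 2.14113

0.276 2.141 0.494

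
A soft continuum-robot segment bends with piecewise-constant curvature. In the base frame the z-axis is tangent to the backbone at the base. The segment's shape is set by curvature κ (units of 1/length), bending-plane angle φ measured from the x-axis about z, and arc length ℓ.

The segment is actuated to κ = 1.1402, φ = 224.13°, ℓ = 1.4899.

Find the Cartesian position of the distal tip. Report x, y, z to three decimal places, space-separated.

-0.710 -0.689 0.870

θ = κ·ℓ = 1.1402 × 1.4899 = 1.69878 rad
ρ = (1 − cos θ)/κ = (1 − -0.12764)/1.1402 = 0.98898
z = sin θ / κ = 0.99182/1.1402 = 0.86987
x = ρ cos φ = 0.98898 × cos(224.13°) = -0.70985
y = ρ sin φ = 0.98898 × sin(224.13°) = -0.68862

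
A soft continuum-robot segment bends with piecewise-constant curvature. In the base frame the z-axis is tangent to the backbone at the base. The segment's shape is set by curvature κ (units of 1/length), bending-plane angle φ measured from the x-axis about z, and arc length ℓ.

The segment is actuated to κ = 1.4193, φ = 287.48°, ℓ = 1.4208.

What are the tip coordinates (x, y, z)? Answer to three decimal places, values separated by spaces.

0.303 -0.962 0.636

θ = κ·ℓ = 1.4193 × 1.4208 = 2.01654 rad
ρ = (1 − cos θ)/κ = (1 − -0.43113)/1.4193 = 1.00834
z = sin θ / κ = 0.90229/1.4193 = 0.63573
x = ρ cos φ = 1.00834 × cos(287.48°) = 0.30288
y = ρ sin φ = 1.00834 × sin(287.48°) = -0.96177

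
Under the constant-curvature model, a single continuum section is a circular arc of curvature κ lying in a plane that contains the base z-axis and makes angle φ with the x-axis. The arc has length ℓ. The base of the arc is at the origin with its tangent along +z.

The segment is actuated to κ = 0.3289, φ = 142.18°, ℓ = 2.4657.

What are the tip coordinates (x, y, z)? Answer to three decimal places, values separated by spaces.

-0.747 0.580 2.204

θ = κ·ℓ = 0.3289 × 2.4657 = 0.81097 rad
ρ = (1 − cos θ)/κ = (1 − 0.68880)/0.3289 = 0.94619
z = sin θ / κ = 0.72495/0.3289 = 2.20418
x = ρ cos φ = 0.94619 × cos(142.18°) = -0.74744
y = ρ sin φ = 0.94619 × sin(142.18°) = 0.58019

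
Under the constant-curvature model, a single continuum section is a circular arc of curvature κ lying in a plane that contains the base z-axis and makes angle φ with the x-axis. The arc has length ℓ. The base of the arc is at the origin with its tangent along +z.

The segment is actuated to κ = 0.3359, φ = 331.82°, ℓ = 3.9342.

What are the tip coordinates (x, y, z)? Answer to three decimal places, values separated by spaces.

θ = κ·ℓ = 0.3359 × 3.9342 = 1.32150 rad
ρ = (1 − cos θ)/κ = (1 − 0.24672)/0.3359 = 2.24256
z = sin θ / κ = 0.96909/0.3359 = 2.88504
x = ρ cos φ = 2.24256 × cos(331.82°) = 1.97675
y = ρ sin φ = 2.24256 × sin(331.82°) = -1.05903

1.977 -1.059 2.885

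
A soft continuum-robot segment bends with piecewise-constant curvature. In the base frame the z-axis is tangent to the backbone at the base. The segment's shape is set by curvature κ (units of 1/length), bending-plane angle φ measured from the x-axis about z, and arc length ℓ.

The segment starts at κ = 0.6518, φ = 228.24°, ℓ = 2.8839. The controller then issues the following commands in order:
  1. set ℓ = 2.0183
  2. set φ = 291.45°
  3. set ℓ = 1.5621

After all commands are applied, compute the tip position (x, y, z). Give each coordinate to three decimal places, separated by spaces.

initial: κ=0.6518, φ=228.24°, ℓ=2.8839
cmd 1: set ℓ=2.0183 → (κ,φ,ℓ)=(0.6518,228.24°,2.0183) → tip=(-0.7638,-0.8555,1.4845)
cmd 2: set φ=291.45° → (κ,φ,ℓ)=(0.6518,291.45°,2.0183) → tip=(0.4194,-1.0674,1.4845)
cmd 3: set ℓ=1.5621 → (κ,φ,ℓ)=(0.6518,291.45°,1.5621) → tip=(0.2665,-0.6784,1.3058)

0.267 -0.678 1.306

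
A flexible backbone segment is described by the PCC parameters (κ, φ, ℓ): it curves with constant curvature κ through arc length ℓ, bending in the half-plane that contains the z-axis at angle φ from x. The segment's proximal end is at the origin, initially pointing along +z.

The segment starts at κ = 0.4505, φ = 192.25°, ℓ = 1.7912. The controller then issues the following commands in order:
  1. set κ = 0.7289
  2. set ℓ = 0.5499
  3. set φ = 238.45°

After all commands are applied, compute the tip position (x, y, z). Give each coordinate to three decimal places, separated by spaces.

initial: κ=0.4505, φ=192.25°, ℓ=1.7912
cmd 1: set κ=0.7289 → (κ,φ,ℓ)=(0.7289,192.25°,1.7912) → tip=(-0.9893,-0.2148,1.3240)
cmd 2: set ℓ=0.5499 → (κ,φ,ℓ)=(0.7289,192.25°,0.5499) → tip=(-0.1063,-0.0231,0.5353)
cmd 3: set φ=238.45° → (κ,φ,ℓ)=(0.7289,238.45°,0.5499) → tip=(-0.0569,-0.0927,0.5353)

-0.057 -0.093 0.535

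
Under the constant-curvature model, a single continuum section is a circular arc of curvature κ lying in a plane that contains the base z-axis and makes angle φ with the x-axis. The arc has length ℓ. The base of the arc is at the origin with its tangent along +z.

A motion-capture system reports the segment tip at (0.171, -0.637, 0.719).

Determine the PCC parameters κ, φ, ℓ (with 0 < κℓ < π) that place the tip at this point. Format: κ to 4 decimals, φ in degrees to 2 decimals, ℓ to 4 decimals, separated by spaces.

1.3857 285.03 1.0714

ρ = √(x²+y²) = √(0.171² + -0.637²) = 0.65955
φ = atan2(y, x) mod 360° = atan2(-0.637, 0.171) = 285.0265°
|p|² = ρ² + z² = 0.65955² + 0.719² = 0.95197
κ = 2ρ / |p|² = 2×0.65955 / 0.95197 = 1.38566
θ = 2·atan2(ρ, z) = 2·atan2(0.65955, 0.719) = 1.48460 rad
ℓ = θ/κ = 1.48460/1.38566 = 1.07141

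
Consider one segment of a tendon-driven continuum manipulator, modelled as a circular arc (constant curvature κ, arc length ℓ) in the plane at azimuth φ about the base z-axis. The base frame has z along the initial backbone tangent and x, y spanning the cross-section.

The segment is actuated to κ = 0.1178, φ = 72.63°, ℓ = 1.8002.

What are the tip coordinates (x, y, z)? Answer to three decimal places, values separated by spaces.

θ = κ·ℓ = 0.1178 × 1.8002 = 0.21206 rad
ρ = (1 − cos θ)/κ = (1 − 0.97760)/0.1178 = 0.19016
z = sin θ / κ = 0.21048/0.1178 = 1.78674
x = ρ cos φ = 0.19016 × cos(72.63°) = 0.05677
y = ρ sin φ = 0.19016 × sin(72.63°) = 0.18149

0.057 0.181 1.787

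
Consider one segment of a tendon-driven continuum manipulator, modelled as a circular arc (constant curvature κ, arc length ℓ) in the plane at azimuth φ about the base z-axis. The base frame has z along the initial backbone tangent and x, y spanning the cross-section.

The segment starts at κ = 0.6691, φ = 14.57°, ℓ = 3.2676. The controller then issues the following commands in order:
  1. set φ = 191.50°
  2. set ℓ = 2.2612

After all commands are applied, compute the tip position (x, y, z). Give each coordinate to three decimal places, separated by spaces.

initial: κ=0.6691, φ=14.57°, ℓ=3.2676
cmd 1: set φ=191.50° → (κ,φ,ℓ)=(0.6691,191.50°,3.2676) → tip=(-2.3102,-0.4700,1.2202)
cmd 2: set ℓ=2.2612 → (κ,φ,ℓ)=(0.6691,191.50°,2.2612) → tip=(-1.3799,-0.2807,1.4920)

-1.380 -0.281 1.492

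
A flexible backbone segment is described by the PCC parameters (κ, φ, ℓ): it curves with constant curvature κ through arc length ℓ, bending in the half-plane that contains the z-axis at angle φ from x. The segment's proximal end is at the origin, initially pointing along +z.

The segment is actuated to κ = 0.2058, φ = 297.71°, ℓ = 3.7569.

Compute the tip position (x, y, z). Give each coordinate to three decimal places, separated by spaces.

θ = κ·ℓ = 0.2058 × 3.7569 = 0.77317 rad
ρ = (1 − cos θ)/κ = (1 − 0.71570)/0.2058 = 1.38144
z = sin θ / κ = 0.69841/0.2058 = 3.39362
x = ρ cos φ = 1.38144 × cos(297.71°) = 0.64236
y = ρ sin φ = 1.38144 × sin(297.71°) = -1.22300

0.642 -1.223 3.394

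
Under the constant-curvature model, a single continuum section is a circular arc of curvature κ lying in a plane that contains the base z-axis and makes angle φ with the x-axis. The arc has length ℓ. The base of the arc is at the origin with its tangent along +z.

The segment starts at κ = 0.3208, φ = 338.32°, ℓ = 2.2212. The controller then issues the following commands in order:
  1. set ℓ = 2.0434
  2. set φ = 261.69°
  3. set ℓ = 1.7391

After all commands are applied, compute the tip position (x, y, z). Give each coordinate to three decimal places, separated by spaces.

initial: κ=0.3208, φ=338.32°, ℓ=2.2212
cmd 1: set ℓ=2.0434 → (κ,φ,ℓ)=(0.3208,338.32°,2.0434) → tip=(0.6004,-0.2387,1.9002)
cmd 2: set φ=261.69° → (κ,φ,ℓ)=(0.3208,261.69°,2.0434) → tip=(-0.0934,-0.6393,1.9002)
cmd 3: set ℓ=1.7391 → (κ,φ,ℓ)=(0.3208,261.69°,1.7391) → tip=(-0.0683,-0.4677,1.6503)

-0.068 -0.468 1.650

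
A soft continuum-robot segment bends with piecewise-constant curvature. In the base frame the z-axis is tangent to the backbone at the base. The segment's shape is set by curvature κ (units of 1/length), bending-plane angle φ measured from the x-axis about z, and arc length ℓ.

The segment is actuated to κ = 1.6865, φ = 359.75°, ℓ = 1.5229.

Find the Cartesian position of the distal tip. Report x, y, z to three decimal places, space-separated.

1.091 -0.005 0.322

θ = κ·ℓ = 1.6865 × 1.5229 = 2.56837 rad
ρ = (1 − cos θ)/κ = (1 − -0.84016)/1.6865 = 1.09111
z = sin θ / κ = 0.54234/1.6865 = 0.32158
x = ρ cos φ = 1.09111 × cos(359.75°) = 1.09110
y = ρ sin φ = 1.09111 × sin(359.75°) = -0.00476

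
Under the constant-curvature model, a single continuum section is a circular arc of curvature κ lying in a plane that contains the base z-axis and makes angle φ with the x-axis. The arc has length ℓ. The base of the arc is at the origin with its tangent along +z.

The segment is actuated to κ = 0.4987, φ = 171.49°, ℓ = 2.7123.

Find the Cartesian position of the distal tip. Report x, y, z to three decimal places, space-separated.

-1.554 0.233 1.958

θ = κ·ℓ = 0.4987 × 2.7123 = 1.35262 rad
ρ = (1 − cos θ)/κ = (1 − 0.21645)/0.4987 = 1.57119
z = sin θ / κ = 0.97629/0.4987 = 1.95768
x = ρ cos φ = 1.57119 × cos(171.49°) = -1.55390
y = ρ sin φ = 1.57119 × sin(171.49°) = 0.23251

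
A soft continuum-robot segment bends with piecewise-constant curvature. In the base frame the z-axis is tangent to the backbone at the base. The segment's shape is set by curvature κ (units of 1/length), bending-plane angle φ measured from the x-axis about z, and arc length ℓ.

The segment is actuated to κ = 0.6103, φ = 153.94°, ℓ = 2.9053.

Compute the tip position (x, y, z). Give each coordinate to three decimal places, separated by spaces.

-1.768 0.864 1.605

θ = κ·ℓ = 0.6103 × 2.9053 = 1.77310 rad
ρ = (1 − cos θ)/κ = (1 − -0.20093)/0.6103 = 1.96777
z = sin θ / κ = 0.97961/0.6103 = 1.60512
x = ρ cos φ = 1.96777 × cos(153.94°) = -1.76772
y = ρ sin φ = 1.96777 × sin(153.94°) = 0.86447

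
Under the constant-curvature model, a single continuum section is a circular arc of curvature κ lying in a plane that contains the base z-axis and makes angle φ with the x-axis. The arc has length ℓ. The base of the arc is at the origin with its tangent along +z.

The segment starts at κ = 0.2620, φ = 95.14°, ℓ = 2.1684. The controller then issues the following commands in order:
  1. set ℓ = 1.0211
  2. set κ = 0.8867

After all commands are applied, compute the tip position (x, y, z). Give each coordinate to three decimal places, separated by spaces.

initial: κ=0.2620, φ=95.14°, ℓ=2.1684
cmd 1: set ℓ=1.0211 → (κ,φ,ℓ)=(0.2620,95.14°,1.0211) → tip=(-0.0122,0.1352,1.0090)
cmd 2: set κ=0.8867 → (κ,φ,ℓ)=(0.8867,95.14°,1.0211) → tip=(-0.0387,0.4298,0.8872)

-0.039 0.430 0.887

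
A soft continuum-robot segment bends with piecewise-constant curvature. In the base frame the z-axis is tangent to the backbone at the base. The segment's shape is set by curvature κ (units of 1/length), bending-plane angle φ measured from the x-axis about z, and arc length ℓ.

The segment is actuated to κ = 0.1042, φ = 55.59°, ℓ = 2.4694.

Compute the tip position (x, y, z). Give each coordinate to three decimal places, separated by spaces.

0.179 0.261 2.442

θ = κ·ℓ = 0.1042 × 2.4694 = 0.25731 rad
ρ = (1 − cos θ)/κ = (1 − 0.96708)/0.1042 = 0.31595
z = sin θ / κ = 0.25448/0.1042 = 2.44224
x = ρ cos φ = 0.31595 × cos(55.59°) = 0.17855
y = ρ sin φ = 0.31595 × sin(55.59°) = 0.26067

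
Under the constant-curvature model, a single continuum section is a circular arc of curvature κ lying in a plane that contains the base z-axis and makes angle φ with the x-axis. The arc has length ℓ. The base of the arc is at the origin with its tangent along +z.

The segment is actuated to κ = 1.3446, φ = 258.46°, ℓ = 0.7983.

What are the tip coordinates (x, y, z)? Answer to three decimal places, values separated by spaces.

θ = κ·ℓ = 1.3446 × 0.7983 = 1.07339 rad
ρ = (1 − cos θ)/κ = (1 − 0.47714)/1.3446 = 0.38886
z = sin θ / κ = 0.87883/1.3446 = 0.65360
x = ρ cos φ = 0.38886 × cos(258.46°) = -0.07779
y = ρ sin φ = 0.38886 × sin(258.46°) = -0.38100

-0.078 -0.381 0.654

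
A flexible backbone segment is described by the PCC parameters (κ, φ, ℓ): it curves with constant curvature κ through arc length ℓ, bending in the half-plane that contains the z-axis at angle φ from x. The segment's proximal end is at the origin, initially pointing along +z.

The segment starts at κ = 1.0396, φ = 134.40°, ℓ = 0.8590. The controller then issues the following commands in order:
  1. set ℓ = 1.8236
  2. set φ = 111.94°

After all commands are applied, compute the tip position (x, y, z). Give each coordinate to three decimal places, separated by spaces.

-0.474 1.177 0.912

initial: κ=1.0396, φ=134.40°, ℓ=0.8590
cmd 1: set ℓ=1.8236 → (κ,φ,ℓ)=(1.0396,134.40°,1.8236) → tip=(-0.8879,0.9067,0.9115)
cmd 2: set φ=111.94° → (κ,φ,ℓ)=(1.0396,111.94°,1.8236) → tip=(-0.4742,1.1772,0.9115)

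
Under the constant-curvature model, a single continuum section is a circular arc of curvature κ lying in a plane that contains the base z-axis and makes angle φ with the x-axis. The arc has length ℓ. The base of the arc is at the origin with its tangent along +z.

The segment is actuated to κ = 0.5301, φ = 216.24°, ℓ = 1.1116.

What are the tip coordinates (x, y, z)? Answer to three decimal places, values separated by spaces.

-0.257 -0.188 1.048

θ = κ·ℓ = 0.5301 × 1.1116 = 0.58926 rad
ρ = (1 − cos θ)/κ = (1 − 0.83135)/0.5301 = 0.31814
z = sin θ / κ = 0.55575/0.5301 = 1.04838
x = ρ cos φ = 0.31814 × cos(216.24°) = -0.25660
y = ρ sin φ = 0.31814 × sin(216.24°) = -0.18808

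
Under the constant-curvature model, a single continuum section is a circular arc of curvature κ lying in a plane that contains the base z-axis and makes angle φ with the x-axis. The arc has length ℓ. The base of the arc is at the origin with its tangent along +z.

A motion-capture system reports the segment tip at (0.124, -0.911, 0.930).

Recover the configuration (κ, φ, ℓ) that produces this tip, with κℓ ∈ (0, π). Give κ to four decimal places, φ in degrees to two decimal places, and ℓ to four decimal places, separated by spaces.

ρ = √(x²+y²) = √(0.124² + -0.911²) = 0.91940
φ = atan2(y, x) mod 360° = atan2(-0.911, 0.124) = 277.7511°
|p|² = ρ² + z² = 0.91940² + 0.930² = 1.71020
κ = 2ρ / |p|² = 2×0.91940 / 1.71020 = 1.07520
θ = 2·atan2(ρ, z) = 2·atan2(0.91940, 0.930) = 1.55933 rad
ℓ = θ/κ = 1.55933/1.07520 = 1.45028

1.0752 277.75 1.4503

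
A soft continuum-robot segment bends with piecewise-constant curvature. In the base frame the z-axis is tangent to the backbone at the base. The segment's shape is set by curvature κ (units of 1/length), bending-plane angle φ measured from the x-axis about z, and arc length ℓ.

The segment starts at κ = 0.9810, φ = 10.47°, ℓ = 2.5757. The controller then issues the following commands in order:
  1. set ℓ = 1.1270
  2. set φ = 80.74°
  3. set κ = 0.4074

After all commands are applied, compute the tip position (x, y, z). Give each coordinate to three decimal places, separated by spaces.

initial: κ=0.9810, φ=10.47°, ℓ=2.5757
cmd 1: set ℓ=1.1270 → (κ,φ,ℓ)=(0.9810,10.47°,1.1270) → tip=(0.5527,0.1021,0.9110)
cmd 2: set φ=80.74° → (κ,φ,ℓ)=(0.9810,80.74°,1.1270) → tip=(0.0904,0.5547,0.9110)
cmd 3: set κ=0.4074 → (κ,φ,ℓ)=(0.4074,80.74°,1.1270) → tip=(0.0409,0.2509,1.0878)

0.041 0.251 1.088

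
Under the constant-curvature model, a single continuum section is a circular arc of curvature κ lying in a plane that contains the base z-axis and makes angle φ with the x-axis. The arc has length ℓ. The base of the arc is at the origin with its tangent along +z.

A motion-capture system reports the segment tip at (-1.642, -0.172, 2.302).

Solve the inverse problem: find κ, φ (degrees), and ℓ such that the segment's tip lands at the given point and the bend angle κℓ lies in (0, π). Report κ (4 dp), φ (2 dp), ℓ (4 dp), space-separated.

0.4115 185.98 3.0242

ρ = √(x²+y²) = √(-1.642² + -0.172²) = 1.65098
φ = atan2(y, x) mod 360° = atan2(-0.172, -1.642) = 185.9799°
|p|² = ρ² + z² = 1.65098² + 2.302² = 8.02495
κ = 2ρ / |p|² = 2×1.65098 / 8.02495 = 0.41146
θ = 2·atan2(ρ, z) = 2·atan2(1.65098, 2.302) = 1.24435 rad
ℓ = θ/κ = 1.24435/0.41146 = 3.02420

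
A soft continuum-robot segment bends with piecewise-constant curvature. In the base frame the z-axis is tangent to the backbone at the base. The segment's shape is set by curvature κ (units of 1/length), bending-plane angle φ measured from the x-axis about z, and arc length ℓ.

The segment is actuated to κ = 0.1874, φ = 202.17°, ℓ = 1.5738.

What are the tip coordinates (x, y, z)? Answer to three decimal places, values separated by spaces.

θ = κ·ℓ = 0.1874 × 1.5738 = 0.29493 rad
ρ = (1 − cos θ)/κ = (1 − 0.95682)/0.1874 = 0.23040
z = sin θ / κ = 0.29067/0.1874 = 1.55108
x = ρ cos φ = 0.23040 × cos(202.17°) = -0.21337
y = ρ sin φ = 0.23040 × sin(202.17°) = -0.08694

-0.213 -0.087 1.551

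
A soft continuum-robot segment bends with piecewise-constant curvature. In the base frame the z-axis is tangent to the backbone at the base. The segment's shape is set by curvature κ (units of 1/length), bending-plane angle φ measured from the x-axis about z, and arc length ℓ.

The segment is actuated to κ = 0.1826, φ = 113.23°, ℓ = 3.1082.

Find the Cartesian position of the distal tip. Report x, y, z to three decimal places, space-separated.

-0.339 0.789 2.944

θ = κ·ℓ = 0.1826 × 3.1082 = 0.56756 rad
ρ = (1 − cos θ)/κ = (1 − 0.84322)/0.1826 = 0.85862
z = sin θ / κ = 0.53757/0.1826 = 2.94400
x = ρ cos φ = 0.85862 × cos(113.23°) = -0.33866
y = ρ sin φ = 0.85862 × sin(113.23°) = 0.78901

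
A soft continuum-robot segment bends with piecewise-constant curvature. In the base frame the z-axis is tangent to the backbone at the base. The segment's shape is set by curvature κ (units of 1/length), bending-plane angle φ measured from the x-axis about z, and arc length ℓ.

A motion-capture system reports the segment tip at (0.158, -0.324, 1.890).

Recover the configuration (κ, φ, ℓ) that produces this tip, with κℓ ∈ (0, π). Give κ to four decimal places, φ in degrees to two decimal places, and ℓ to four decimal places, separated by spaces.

ρ = √(x²+y²) = √(0.158² + -0.324²) = 0.36047
φ = atan2(y, x) mod 360° = atan2(-0.324, 0.158) = 295.9964°
|p|² = ρ² + z² = 0.36047² + 1.890² = 3.70204
κ = 2ρ / |p|² = 2×0.36047 / 3.70204 = 0.19474
θ = 2·atan2(ρ, z) = 2·atan2(0.36047, 1.890) = 0.37692 rad
ℓ = θ/κ = 0.37692/0.19474 = 1.93551

0.1947 296.00 1.9355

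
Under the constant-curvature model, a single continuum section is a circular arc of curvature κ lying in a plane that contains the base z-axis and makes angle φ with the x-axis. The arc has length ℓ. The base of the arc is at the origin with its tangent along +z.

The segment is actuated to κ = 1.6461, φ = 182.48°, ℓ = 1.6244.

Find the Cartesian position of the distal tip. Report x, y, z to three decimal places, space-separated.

-1.149 -0.050 0.274

θ = κ·ℓ = 1.6461 × 1.6244 = 2.67392 rad
ρ = (1 − cos θ)/κ = (1 − -0.89262)/1.6461 = 1.14976
z = sin θ / κ = 0.45081/1.6461 = 0.27386
x = ρ cos φ = 1.14976 × cos(182.48°) = -1.14868
y = ρ sin φ = 1.14976 × sin(182.48°) = -0.04975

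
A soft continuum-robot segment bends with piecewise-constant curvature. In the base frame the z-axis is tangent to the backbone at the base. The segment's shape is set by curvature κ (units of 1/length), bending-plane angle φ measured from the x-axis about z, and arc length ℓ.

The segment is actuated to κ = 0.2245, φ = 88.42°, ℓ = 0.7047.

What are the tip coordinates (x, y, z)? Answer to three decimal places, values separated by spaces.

0.002 0.056 0.702

θ = κ·ℓ = 0.2245 × 0.7047 = 0.15821 rad
ρ = (1 − cos θ)/κ = (1 − 0.98751)/0.2245 = 0.05563
z = sin θ / κ = 0.15755/0.2245 = 0.70176
x = ρ cos φ = 0.05563 × cos(88.42°) = 0.00153
y = ρ sin φ = 0.05563 × sin(88.42°) = 0.05561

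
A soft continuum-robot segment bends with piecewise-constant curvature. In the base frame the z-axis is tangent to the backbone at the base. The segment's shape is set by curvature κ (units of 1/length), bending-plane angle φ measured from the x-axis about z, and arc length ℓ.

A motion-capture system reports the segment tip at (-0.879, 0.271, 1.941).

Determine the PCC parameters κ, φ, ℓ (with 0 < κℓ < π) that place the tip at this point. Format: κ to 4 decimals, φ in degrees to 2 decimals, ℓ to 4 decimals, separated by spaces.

ρ = √(x²+y²) = √(-0.879² + 0.271²) = 0.91983
φ = atan2(y, x) mod 360° = atan2(0.271, -0.879) = 162.8652°
|p|² = ρ² + z² = 0.91983² + 1.941² = 4.61356
κ = 2ρ / |p|² = 2×0.91983 / 4.61356 = 0.39875
θ = 2·atan2(ρ, z) = 2·atan2(0.91983, 1.941) = 0.88509 rad
ℓ = θ/κ = 0.88509/0.39875 = 2.21967

0.3987 162.87 2.2197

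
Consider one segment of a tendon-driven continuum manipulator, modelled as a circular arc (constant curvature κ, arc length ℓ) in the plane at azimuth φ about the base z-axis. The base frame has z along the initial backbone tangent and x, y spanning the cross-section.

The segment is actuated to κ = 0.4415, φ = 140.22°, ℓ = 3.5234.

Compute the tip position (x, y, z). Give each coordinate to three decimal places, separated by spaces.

θ = κ·ℓ = 0.4415 × 3.5234 = 1.55558 rad
ρ = (1 − cos θ)/κ = (1 − 0.01521)/0.4415 = 2.23054
z = sin θ / κ = 0.99988/0.4415 = 2.26474
x = ρ cos φ = 2.23054 × cos(140.22°) = -1.71419
y = ρ sin φ = 2.23054 × sin(140.22°) = 1.42719

-1.714 1.427 2.265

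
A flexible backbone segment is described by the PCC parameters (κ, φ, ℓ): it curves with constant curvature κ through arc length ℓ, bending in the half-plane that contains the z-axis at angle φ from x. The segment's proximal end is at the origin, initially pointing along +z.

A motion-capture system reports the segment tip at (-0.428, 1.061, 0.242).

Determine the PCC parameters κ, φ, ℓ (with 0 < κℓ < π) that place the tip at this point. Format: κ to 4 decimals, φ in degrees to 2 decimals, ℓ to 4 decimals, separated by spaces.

ρ = √(x²+y²) = √(-0.428² + 1.061²) = 1.14407
φ = atan2(y, x) mod 360° = atan2(1.061, -0.428) = 111.9688°
|p|² = ρ² + z² = 1.14407² + 0.242² = 1.36747
κ = 2ρ / |p|² = 2×1.14407 / 1.36747 = 1.67327
θ = 2·atan2(ρ, z) = 2·atan2(1.14407, 0.242) = 2.72469 rad
ℓ = θ/κ = 2.72469/1.67327 = 1.62836

1.6733 111.97 1.6284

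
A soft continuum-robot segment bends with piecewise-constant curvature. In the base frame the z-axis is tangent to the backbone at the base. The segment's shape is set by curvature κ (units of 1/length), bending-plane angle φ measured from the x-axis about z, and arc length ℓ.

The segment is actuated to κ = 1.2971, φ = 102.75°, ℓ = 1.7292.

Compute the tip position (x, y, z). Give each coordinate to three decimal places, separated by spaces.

-0.276 1.220 0.603

θ = κ·ℓ = 1.2971 × 1.7292 = 2.24295 rad
ρ = (1 − cos θ)/κ = (1 − -0.62267)/1.2971 = 1.25100
z = sin θ / κ = 0.78249/1.2971 = 0.60326
x = ρ cos φ = 1.25100 × cos(102.75°) = -0.27609
y = ρ sin φ = 1.25100 × sin(102.75°) = 1.22015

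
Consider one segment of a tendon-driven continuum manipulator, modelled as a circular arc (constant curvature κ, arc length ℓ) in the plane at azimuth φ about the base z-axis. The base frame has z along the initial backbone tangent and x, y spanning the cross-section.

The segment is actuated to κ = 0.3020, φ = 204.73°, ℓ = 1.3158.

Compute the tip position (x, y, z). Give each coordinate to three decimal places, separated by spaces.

θ = κ·ℓ = 0.3020 × 1.3158 = 0.39737 rad
ρ = (1 − cos θ)/κ = (1 − 0.92208)/0.3020 = 0.25801
z = sin θ / κ = 0.38700/0.3020 = 1.28144
x = ρ cos φ = 0.25801 × cos(204.73°) = -0.23435
y = ρ sin φ = 0.25801 × sin(204.73°) = -0.10794

-0.234 -0.108 1.281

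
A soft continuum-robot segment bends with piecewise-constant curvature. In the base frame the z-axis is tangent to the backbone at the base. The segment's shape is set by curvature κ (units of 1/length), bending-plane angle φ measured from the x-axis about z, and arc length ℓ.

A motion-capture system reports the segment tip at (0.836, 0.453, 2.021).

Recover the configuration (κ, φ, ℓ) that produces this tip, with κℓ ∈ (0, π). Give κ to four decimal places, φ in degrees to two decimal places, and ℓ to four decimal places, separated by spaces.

0.3812 28.45 2.3072

ρ = √(x²+y²) = √(0.836² + 0.453²) = 0.95084
φ = atan2(y, x) mod 360° = atan2(0.453, 0.836) = 28.4518°
|p|² = ρ² + z² = 0.95084² + 2.021² = 4.98855
κ = 2ρ / |p|² = 2×0.95084 / 4.98855 = 0.38121
θ = 2·atan2(ρ, z) = 2·atan2(0.95084, 2.021) = 0.87951 rad
ℓ = θ/κ = 0.87951/0.38121 = 2.30715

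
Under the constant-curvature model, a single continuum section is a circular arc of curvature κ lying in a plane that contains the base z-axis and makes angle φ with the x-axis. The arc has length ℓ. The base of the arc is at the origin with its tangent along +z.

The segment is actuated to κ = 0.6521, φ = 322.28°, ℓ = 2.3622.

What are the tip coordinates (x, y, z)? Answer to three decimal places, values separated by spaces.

1.176 -0.910 1.533

θ = κ·ℓ = 0.6521 × 2.3622 = 1.54039 rad
ρ = (1 − cos θ)/κ = (1 − 0.03040)/0.6521 = 1.48689
z = sin θ / κ = 0.99954/0.6521 = 1.53280
x = ρ cos φ = 1.48689 × cos(322.28°) = 1.17614
y = ρ sin φ = 1.48689 × sin(322.28°) = -0.90968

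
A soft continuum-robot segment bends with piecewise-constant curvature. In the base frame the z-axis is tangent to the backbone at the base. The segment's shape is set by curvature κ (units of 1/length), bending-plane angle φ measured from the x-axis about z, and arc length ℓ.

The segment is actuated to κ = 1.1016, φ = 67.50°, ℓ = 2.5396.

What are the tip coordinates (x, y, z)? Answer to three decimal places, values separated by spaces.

θ = κ·ℓ = 1.1016 × 2.5396 = 2.79762 rad
ρ = (1 − cos θ)/κ = (1 − -0.94142)/1.1016 = 1.76237
z = sin θ / κ = 0.33723/1.1016 = 0.30612
x = ρ cos φ = 1.76237 × cos(67.50°) = 0.67443
y = ρ sin φ = 1.76237 × sin(67.50°) = 1.62821

0.674 1.628 0.306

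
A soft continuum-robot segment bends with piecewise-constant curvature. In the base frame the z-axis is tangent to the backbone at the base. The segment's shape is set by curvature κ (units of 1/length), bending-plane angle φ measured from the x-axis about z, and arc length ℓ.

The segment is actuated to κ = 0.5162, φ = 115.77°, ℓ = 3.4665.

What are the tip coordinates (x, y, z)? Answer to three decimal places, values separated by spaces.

θ = κ·ℓ = 0.5162 × 3.4665 = 1.78941 rad
ρ = (1 − cos θ)/κ = (1 − -0.21687)/0.5162 = 2.35737
z = sin θ / κ = 0.97620/0.5162 = 1.89113
x = ρ cos φ = 2.35737 × cos(115.77°) = -1.02489
y = ρ sin φ = 2.35737 × sin(115.77°) = 2.12292

-1.025 2.123 1.891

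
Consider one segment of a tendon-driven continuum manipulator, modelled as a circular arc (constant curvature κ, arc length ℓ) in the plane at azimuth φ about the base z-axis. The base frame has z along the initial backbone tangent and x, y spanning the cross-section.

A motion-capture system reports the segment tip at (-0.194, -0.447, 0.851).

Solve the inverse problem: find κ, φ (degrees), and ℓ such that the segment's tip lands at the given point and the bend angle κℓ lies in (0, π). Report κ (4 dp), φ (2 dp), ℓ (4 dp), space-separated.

ρ = √(x²+y²) = √(-0.194² + -0.447²) = 0.48728
φ = atan2(y, x) mod 360° = atan2(-0.447, -0.194) = 246.5389°
|p|² = ρ² + z² = 0.48728² + 0.851² = 0.96165
κ = 2ρ / |p|² = 2×0.48728 / 0.96165 = 1.01344
θ = 2·atan2(ρ, z) = 2·atan2(0.48728, 0.851) = 1.04006 rad
ℓ = θ/κ = 1.04006/1.01344 = 1.02627

1.0134 246.54 1.0263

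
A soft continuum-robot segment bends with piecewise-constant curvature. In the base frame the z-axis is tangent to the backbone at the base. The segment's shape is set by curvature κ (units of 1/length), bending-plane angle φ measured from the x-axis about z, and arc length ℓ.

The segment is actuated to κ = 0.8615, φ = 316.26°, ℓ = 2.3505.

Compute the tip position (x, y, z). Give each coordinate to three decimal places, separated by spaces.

θ = κ·ℓ = 0.8615 × 2.3505 = 2.02496 rad
ρ = (1 − cos θ)/κ = (1 − -0.43871)/0.8615 = 1.67000
z = sin θ / κ = 0.89863/0.8615 = 1.04310
x = ρ cos φ = 1.67000 × cos(316.26°) = 1.20655
y = ρ sin φ = 1.67000 × sin(316.26°) = -1.15462

1.207 -1.155 1.043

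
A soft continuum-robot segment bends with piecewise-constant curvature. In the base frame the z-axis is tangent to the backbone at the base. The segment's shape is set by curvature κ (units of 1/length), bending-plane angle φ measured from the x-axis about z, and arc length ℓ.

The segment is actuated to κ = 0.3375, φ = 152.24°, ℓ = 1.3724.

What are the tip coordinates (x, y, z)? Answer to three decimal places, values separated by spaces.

θ = κ·ℓ = 0.3375 × 1.3724 = 0.46319 rad
ρ = (1 − cos θ)/κ = (1 − 0.89463)/0.3375 = 0.31220
z = sin θ / κ = 0.44680/0.3375 = 1.32385
x = ρ cos φ = 0.31220 × cos(152.24°) = -0.27626
y = ρ sin φ = 0.31220 × sin(152.24°) = 0.14541

-0.276 0.145 1.324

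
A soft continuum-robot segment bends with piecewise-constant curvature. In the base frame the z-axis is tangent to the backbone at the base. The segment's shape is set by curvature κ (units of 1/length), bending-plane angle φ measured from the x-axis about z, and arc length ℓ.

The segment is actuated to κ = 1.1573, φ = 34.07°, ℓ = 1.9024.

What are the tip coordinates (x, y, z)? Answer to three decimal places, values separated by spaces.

θ = κ·ℓ = 1.1573 × 1.9024 = 2.20165 rad
ρ = (1 − cos θ)/κ = (1 − -0.58983)/1.1573 = 1.37374
z = sin θ / κ = 0.80753/1.1573 = 0.69777
x = ρ cos φ = 1.37374 × cos(34.07°) = 1.13794
y = ρ sin φ = 1.37374 × sin(34.07°) = 0.76958

1.138 0.770 0.698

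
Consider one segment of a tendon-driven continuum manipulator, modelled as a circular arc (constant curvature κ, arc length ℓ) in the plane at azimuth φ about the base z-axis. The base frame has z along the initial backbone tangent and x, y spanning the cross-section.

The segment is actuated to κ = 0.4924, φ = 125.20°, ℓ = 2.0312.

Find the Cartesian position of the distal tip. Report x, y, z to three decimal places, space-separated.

-0.538 0.763 1.709

θ = κ·ℓ = 0.4924 × 2.0312 = 1.00016 rad
ρ = (1 − cos θ)/κ = (1 − 0.54017)/0.4924 = 0.93386
z = sin θ / κ = 0.84156/0.4924 = 1.70910
x = ρ cos φ = 0.93386 × cos(125.20°) = -0.53831
y = ρ sin φ = 0.93386 × sin(125.20°) = 0.76310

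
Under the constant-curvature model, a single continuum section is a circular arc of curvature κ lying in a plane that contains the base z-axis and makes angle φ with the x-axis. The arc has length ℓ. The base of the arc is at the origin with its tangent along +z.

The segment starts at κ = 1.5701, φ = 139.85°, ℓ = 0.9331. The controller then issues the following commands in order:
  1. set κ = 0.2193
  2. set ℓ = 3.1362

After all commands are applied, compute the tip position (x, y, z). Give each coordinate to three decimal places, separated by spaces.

-0.792 0.668 2.895

initial: κ=1.5701, φ=139.85°, ℓ=0.9331
cmd 1: set κ=0.2193 → (κ,φ,ℓ)=(0.2193,139.85°,0.9331) → tip=(-0.0727,0.0613,0.9266)
cmd 2: set ℓ=3.1362 → (κ,φ,ℓ)=(0.2193,139.85°,3.1362) → tip=(-0.7924,0.6684,2.8947)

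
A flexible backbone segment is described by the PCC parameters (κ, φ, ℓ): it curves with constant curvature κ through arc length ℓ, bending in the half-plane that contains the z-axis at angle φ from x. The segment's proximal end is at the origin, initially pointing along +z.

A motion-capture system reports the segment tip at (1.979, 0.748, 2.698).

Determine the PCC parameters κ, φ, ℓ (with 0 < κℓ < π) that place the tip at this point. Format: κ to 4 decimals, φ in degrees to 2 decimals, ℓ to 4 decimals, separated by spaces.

ρ = √(x²+y²) = √(1.979² + 0.748²) = 2.11564
φ = atan2(y, x) mod 360° = atan2(0.748, 1.979) = 20.7050°
|p|² = ρ² + z² = 2.11564² + 2.698² = 11.75515
κ = 2ρ / |p|² = 2×2.11564 / 11.75515 = 0.35995
θ = 2·atan2(ρ, z) = 2·atan2(2.11564, 2.698) = 1.33001 rad
ℓ = θ/κ = 1.33001/0.35995 = 3.69496

0.3600 20.71 3.6950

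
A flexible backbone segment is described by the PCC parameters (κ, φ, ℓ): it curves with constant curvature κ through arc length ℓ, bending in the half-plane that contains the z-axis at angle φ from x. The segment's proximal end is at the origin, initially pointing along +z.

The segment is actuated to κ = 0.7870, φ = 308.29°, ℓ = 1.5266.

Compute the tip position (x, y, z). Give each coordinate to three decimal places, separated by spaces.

0.503 -0.637 1.185

θ = κ·ℓ = 0.7870 × 1.5266 = 1.20143 rad
ρ = (1 − cos θ)/κ = (1 − 0.36102)/0.7870 = 0.81192
z = sin θ / κ = 0.93256/0.7870 = 1.18495
x = ρ cos φ = 0.81192 × cos(308.29°) = 0.50310
y = ρ sin φ = 0.81192 × sin(308.29°) = -0.63726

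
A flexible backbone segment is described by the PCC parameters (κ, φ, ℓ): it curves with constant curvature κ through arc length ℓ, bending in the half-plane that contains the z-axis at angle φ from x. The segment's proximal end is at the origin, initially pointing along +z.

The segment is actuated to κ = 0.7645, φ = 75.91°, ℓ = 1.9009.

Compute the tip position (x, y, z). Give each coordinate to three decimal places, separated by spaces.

0.281 1.120 1.299

θ = κ·ℓ = 0.7645 × 1.9009 = 1.45324 rad
ρ = (1 − cos θ)/κ = (1 − 0.11729)/0.7645 = 1.15463
z = sin θ / κ = 0.99310/0.7645 = 1.29902
x = ρ cos φ = 1.15463 × cos(75.91°) = 0.28109
y = ρ sin φ = 1.15463 × sin(75.91°) = 1.11989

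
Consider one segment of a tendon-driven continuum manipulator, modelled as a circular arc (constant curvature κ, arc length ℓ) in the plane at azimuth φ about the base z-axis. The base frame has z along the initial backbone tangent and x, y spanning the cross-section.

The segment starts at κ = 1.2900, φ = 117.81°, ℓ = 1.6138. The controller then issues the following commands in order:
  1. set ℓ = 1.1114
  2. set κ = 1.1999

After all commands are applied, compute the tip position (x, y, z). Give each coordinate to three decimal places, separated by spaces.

-0.297 0.564 0.810

initial: κ=1.2900, φ=117.81°, ℓ=1.6138
cmd 1: set ℓ=1.1114 → (κ,φ,ℓ)=(1.2900,117.81°,1.1114) → tip=(-0.3122,0.5920,0.7679)
cmd 2: set κ=1.1999 → (κ,φ,ℓ)=(1.1999,117.81°,1.1114) → tip=(-0.2974,0.5639,0.8101)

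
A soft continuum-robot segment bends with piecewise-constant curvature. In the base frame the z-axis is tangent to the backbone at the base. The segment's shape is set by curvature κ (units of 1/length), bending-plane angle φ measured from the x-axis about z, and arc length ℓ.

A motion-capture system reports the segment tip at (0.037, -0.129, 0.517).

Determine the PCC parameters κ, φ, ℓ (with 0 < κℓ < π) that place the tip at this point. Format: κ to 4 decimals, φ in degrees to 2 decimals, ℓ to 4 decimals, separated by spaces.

0.9408 286.00 0.5399

ρ = √(x²+y²) = √(0.037² + -0.129²) = 0.13420
φ = atan2(y, x) mod 360° = atan2(-0.129, 0.037) = 286.0040°
|p|² = ρ² + z² = 0.13420² + 0.517² = 0.28530
κ = 2ρ / |p|² = 2×0.13420 / 0.28530 = 0.94078
θ = 2·atan2(ρ, z) = 2·atan2(0.13420, 0.517) = 0.50794 rad
ℓ = θ/κ = 0.50794/0.94078 = 0.53992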